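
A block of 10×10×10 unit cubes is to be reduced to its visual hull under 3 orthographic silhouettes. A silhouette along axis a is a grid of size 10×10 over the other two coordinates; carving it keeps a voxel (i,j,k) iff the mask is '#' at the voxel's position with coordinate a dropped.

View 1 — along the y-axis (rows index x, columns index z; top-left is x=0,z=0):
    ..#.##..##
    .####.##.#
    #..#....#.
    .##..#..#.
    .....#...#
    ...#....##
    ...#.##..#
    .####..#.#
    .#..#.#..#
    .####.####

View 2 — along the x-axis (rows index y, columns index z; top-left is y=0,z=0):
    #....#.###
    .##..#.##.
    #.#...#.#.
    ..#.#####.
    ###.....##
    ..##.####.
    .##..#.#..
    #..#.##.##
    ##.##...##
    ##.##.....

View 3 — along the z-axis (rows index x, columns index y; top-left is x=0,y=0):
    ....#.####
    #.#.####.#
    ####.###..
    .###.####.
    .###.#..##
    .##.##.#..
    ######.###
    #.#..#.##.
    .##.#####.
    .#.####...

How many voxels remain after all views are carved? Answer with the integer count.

136 voxels

initial block: 10^3 = 1000
after view 1 [y-axis, 46 of 100 cells solid] → remaining = 460
after view 2 [x-axis, 51 of 100 cells solid] → remaining = 227
after view 3 [z-axis, 63 of 100 cells solid] → remaining = 136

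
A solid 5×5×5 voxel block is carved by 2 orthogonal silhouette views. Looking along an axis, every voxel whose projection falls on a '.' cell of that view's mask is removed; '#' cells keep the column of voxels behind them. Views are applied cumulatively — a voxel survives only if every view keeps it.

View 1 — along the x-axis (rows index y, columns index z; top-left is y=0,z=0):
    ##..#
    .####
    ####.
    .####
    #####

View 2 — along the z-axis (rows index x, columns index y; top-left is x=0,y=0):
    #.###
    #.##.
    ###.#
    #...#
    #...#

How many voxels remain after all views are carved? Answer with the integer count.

full grid |V| = 125
[1] x-view keeps 20 columns → grid now 100
[2] z-view keeps 15 columns → grid now 59

remaining voxels: 59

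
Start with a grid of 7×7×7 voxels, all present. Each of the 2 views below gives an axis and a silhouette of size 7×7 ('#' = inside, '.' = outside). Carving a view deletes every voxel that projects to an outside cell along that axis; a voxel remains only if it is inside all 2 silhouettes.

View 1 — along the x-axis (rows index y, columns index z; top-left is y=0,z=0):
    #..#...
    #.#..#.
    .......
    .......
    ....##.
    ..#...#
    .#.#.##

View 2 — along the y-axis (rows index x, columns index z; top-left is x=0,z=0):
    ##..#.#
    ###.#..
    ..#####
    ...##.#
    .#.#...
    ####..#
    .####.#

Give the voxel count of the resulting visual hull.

47 voxels

before carving: 343 voxels (7×7×7)
  1. axis=0 (YZ plane), |mask|=13  ⇒  voxels=91
  2. axis=1 (XZ plane), |mask|=28  ⇒  voxels=47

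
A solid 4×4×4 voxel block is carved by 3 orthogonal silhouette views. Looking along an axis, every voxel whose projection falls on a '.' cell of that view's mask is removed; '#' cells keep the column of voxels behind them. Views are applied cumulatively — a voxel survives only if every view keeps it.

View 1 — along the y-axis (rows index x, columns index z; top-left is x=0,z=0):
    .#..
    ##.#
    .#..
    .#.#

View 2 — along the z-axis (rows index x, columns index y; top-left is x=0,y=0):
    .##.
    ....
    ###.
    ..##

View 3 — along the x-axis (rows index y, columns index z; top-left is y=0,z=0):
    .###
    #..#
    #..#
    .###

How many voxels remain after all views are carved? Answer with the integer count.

before carving: 64 voxels (4×4×4)
after view 1 [y-axis, 7 of 16 cells solid] → remaining = 28
after view 2 [z-axis, 7 of 16 cells solid] → remaining = 9
after view 3 [x-axis, 10 of 16 cells solid] → remaining = 4

4 voxels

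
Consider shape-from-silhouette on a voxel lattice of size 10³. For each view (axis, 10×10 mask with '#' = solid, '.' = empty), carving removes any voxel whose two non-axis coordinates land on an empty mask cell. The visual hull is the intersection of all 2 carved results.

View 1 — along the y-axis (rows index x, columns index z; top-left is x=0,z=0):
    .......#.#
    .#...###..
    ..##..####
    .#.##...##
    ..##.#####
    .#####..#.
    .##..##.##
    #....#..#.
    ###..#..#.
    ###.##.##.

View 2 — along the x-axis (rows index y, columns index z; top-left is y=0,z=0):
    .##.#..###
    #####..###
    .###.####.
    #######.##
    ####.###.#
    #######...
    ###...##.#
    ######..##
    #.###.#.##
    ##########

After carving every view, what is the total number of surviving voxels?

start: 10×10×10 = 1000 voxels
carve view 1 (along y, XZ-mask fill 51/100): 510 voxels remain
carve view 2 (along x, YZ-mask fill 76/100): 387 voxels remain

voxel count = 387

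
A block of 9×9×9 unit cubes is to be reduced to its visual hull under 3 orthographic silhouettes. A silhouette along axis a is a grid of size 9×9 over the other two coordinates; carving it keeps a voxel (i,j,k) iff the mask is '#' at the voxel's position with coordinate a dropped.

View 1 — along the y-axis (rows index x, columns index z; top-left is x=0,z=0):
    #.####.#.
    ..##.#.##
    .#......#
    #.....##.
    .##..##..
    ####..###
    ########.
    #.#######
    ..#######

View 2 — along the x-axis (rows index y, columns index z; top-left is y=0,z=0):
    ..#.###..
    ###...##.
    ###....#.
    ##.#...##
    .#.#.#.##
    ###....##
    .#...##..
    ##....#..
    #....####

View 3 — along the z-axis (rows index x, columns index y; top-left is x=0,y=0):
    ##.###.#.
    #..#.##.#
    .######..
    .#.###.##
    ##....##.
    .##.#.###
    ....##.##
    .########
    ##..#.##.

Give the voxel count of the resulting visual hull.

|visual hull| = 140

before carving: 729 voxels (9×9×9)
carve view 1 (along y, XZ-mask fill 50/81): 450 voxels remain
carve view 2 (along x, YZ-mask fill 39/81): 218 voxels remain
carve view 3 (along z, XY-mask fill 50/81): 140 voxels remain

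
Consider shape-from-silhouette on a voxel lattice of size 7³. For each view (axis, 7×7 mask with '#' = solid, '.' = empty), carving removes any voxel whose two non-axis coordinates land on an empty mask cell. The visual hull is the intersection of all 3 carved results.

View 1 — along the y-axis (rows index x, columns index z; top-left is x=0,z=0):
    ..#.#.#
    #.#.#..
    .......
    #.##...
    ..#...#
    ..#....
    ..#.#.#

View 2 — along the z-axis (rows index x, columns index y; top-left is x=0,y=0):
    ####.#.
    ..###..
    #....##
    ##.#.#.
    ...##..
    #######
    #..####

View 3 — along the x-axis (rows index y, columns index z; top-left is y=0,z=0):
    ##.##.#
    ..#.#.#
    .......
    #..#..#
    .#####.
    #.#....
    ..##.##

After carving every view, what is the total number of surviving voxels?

before carving: 343 voxels (7×7×7)
carve view 1 (along y, XZ-mask fill 15/49): 105 voxels remain
carve view 2 (along z, XY-mask fill 29/49): 62 voxels remain
carve view 3 (along x, YZ-mask fill 22/49): 31 voxels remain

voxel count = 31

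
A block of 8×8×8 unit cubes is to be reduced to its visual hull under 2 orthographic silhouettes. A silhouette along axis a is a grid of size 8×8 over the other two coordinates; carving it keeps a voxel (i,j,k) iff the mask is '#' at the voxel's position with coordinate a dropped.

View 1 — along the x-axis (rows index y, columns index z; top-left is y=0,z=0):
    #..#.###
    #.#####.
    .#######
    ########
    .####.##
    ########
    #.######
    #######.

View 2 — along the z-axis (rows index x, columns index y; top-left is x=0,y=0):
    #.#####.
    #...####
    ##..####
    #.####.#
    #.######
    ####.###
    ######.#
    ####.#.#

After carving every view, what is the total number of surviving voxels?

start: 8×8×8 = 512 voxels
carve view 1 (along x, YZ-mask fill 54/64): 432 voxels remain
carve view 2 (along z, XY-mask fill 50/64): 338 voxels remain

338 voxels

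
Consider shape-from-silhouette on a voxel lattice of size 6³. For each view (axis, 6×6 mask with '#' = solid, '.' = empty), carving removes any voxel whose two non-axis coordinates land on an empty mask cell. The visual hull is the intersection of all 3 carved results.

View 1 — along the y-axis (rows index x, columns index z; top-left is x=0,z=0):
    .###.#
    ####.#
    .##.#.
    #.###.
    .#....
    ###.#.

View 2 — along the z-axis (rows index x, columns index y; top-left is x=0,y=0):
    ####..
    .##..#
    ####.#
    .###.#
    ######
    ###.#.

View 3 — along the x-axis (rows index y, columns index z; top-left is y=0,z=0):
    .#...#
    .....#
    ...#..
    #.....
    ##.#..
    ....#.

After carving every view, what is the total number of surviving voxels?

remaining voxels: 16

full grid |V| = 216
[1] y-view keeps 21 columns → grid now 126
[2] z-view keeps 26 columns → grid now 84
[3] x-view keeps 9 columns → grid now 16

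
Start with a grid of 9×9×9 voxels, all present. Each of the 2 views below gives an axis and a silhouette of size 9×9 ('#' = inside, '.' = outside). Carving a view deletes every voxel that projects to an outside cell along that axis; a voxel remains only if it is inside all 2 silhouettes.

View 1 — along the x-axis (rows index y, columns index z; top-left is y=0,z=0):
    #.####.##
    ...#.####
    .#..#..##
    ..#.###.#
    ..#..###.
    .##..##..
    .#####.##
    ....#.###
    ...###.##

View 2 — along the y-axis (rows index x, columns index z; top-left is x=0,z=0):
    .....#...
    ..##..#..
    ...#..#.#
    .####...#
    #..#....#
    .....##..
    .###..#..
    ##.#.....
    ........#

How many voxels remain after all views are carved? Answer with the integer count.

before carving: 729 voxels (9×9×9)
  1. axis=0 (YZ plane), |mask|=45  ⇒  voxels=405
  2. axis=1 (XZ plane), |mask|=25  ⇒  voxels=118

voxel count = 118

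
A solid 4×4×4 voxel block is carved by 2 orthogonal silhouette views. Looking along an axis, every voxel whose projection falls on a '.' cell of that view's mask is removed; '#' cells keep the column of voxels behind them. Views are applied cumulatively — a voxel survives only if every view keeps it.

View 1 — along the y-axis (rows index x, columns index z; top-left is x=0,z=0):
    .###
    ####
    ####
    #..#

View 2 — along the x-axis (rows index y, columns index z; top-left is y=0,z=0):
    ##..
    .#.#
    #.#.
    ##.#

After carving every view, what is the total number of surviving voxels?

start: 4×4×4 = 64 voxels
carve view 1 (along y, XZ-mask fill 13/16): 52 voxels remain
carve view 2 (along x, YZ-mask fill 9/16): 29 voxels remain

remaining voxels: 29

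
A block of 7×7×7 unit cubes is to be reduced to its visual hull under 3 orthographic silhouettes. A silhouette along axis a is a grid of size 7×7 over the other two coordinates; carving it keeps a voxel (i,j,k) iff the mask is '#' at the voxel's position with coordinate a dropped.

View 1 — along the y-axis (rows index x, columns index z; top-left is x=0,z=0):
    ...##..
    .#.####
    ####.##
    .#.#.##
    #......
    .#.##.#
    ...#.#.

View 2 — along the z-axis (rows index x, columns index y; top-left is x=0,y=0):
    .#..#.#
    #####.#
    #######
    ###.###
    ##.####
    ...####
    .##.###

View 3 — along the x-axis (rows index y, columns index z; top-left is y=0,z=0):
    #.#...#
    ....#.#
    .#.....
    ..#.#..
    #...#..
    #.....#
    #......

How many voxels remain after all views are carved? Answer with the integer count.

|visual hull| = 29

initial block: 7^3 = 343
step 1: project along y, AND mask (24/49) → |grid| = 168
step 2: project along z, AND mask (37/49) → |grid| = 134
step 3: project along x, AND mask (13/49) → |grid| = 29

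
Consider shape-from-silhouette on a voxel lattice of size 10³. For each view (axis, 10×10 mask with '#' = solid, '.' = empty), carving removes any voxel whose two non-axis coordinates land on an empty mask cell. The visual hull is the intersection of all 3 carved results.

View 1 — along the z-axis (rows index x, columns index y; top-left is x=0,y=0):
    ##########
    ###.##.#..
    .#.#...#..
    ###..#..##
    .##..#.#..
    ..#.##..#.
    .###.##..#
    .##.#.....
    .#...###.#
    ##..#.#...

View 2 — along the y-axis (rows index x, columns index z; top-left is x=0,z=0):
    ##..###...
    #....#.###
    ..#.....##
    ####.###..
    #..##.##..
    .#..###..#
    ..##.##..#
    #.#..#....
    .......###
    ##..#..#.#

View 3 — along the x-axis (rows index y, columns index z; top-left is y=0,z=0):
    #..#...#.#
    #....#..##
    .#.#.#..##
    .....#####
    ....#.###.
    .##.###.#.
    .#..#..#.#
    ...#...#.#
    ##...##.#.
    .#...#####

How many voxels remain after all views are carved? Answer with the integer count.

voxel count = 120

before carving: 1000 voxels (10×10×10)
[1] z-view keeps 51 columns → grid now 510
[2] y-view keeps 46 columns → grid now 245
[3] x-view keeps 46 columns → grid now 120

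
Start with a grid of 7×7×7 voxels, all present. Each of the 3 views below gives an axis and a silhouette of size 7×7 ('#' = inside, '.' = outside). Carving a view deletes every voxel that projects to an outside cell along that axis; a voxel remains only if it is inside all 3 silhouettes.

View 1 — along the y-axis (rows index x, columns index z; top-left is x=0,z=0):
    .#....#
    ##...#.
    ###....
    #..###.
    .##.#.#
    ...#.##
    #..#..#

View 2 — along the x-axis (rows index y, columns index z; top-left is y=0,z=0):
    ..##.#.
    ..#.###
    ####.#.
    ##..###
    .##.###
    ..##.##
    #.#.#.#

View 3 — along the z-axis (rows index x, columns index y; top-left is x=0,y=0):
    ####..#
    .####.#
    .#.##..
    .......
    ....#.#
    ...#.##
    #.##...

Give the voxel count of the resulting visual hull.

38 voxels

before carving: 343 voxels (7×7×7)
V1 y: intersect with XZ mask (22 set) -- 154 left
V2 x: intersect with YZ mask (30 set) -- 91 left
V3 z: intersect with XY mask (21 set) -- 38 left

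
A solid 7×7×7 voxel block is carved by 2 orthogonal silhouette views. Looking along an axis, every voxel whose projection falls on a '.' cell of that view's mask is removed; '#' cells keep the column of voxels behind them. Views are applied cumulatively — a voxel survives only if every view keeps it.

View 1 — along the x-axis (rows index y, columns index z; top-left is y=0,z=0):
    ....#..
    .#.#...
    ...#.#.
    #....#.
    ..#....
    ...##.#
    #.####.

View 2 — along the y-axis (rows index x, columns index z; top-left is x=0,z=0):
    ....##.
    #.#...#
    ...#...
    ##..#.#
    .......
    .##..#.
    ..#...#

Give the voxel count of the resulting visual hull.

31 voxels

before carving: 343 voxels (7×7×7)
step 1: project along x, AND mask (16/49) → |grid| = 112
step 2: project along y, AND mask (15/49) → |grid| = 31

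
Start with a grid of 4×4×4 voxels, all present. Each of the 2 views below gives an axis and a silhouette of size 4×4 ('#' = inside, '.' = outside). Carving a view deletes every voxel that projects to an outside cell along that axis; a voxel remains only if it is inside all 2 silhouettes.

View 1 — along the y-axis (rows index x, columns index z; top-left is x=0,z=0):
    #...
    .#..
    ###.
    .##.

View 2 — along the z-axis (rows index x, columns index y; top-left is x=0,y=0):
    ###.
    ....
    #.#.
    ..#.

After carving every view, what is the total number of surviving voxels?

|visual hull| = 11

initial block: 4^3 = 64
  1. axis=1 (XZ plane), |mask|=7  ⇒  voxels=28
  2. axis=2 (XY plane), |mask|=6  ⇒  voxels=11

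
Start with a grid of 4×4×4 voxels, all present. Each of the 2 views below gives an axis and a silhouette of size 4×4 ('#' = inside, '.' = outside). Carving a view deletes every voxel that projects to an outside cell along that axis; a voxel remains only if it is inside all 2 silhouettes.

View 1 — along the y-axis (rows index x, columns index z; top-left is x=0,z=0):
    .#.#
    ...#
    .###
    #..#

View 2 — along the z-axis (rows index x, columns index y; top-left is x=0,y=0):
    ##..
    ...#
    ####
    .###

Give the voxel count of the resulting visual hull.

remaining voxels: 23

before carving: 64 voxels (4×4×4)
  1. axis=1 (XZ plane), |mask|=8  ⇒  voxels=32
  2. axis=2 (XY plane), |mask|=10  ⇒  voxels=23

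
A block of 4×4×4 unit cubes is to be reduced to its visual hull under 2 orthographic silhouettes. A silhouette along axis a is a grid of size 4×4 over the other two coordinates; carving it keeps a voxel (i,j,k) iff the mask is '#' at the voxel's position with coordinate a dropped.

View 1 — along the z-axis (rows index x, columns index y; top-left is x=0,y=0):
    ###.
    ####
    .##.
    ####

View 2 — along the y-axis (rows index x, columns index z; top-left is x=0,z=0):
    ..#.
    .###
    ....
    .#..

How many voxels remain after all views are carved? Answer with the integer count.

start: 4×4×4 = 64 voxels
[1] z-view keeps 13 columns → grid now 52
[2] y-view keeps 5 columns → grid now 19

|visual hull| = 19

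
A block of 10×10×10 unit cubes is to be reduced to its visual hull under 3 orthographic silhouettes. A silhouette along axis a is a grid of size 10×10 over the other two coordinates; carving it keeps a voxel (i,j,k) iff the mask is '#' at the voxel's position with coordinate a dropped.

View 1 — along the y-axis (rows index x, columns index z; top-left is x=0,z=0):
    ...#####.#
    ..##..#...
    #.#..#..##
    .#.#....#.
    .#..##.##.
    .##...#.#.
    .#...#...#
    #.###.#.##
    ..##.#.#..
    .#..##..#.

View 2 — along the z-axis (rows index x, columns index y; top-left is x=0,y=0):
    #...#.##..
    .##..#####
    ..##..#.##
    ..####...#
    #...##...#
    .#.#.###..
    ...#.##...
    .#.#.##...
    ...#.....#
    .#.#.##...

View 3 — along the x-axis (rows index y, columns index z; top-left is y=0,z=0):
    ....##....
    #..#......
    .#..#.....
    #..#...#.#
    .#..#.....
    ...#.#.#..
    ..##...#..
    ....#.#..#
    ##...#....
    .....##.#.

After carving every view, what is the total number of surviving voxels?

50 voxels

initial block: 10^3 = 1000
  1. axis=1 (XZ plane), |mask|=44  ⇒  voxels=440
  2. axis=2 (XY plane), |mask|=43  ⇒  voxels=186
  3. axis=0 (YZ plane), |mask|=27  ⇒  voxels=50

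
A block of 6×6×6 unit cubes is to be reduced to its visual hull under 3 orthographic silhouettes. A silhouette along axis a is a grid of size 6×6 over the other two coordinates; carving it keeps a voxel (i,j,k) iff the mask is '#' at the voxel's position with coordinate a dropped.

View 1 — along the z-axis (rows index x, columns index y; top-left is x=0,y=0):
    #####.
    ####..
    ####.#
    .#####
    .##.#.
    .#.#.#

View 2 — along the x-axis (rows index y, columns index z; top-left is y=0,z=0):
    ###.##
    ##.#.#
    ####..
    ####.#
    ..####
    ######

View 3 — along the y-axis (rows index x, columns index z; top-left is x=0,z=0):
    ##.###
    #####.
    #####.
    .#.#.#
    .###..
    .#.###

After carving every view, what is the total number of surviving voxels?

initial block: 6^3 = 216
V1 z: intersect with XY mask (25 set) -- 150 left
V2 x: intersect with YZ mask (28 set) -- 114 left
V3 y: intersect with XZ mask (25 set) -- 83 left

voxel count = 83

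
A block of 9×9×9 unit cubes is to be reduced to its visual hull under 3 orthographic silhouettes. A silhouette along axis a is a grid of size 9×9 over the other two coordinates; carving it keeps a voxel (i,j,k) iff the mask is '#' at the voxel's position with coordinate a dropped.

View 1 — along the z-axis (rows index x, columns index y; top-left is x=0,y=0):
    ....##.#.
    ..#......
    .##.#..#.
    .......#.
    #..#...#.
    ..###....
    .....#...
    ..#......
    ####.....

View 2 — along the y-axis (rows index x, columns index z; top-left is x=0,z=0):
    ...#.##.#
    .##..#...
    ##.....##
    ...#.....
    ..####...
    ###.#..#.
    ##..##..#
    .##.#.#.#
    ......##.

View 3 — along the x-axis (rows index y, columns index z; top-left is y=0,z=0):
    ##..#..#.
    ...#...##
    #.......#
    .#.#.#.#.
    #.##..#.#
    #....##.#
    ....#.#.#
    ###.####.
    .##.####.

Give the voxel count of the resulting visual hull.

start: 9×9×9 = 729 voxels
  1. axis=2 (XY plane), |mask|=21  ⇒  voxels=189
  2. axis=1 (XZ plane), |mask|=33  ⇒  voxels=77
  3. axis=0 (YZ plane), |mask|=38  ⇒  voxels=35

|visual hull| = 35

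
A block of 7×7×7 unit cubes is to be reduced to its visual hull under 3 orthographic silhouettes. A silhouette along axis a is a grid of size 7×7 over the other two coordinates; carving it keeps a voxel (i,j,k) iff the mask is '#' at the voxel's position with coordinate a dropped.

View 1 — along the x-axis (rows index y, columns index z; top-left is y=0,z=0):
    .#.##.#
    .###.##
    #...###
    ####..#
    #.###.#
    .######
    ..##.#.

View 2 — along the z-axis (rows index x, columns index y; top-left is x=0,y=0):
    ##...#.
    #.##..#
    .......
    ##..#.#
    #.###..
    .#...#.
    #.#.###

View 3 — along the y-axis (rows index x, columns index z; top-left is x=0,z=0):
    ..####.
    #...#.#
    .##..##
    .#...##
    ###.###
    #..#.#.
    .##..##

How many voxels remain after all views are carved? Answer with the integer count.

54 voxels

start: 7×7×7 = 343 voxels
step 1: project along x, AND mask (32/49) → |grid| = 224
step 2: project along z, AND mask (22/49) → |grid| = 99
step 3: project along y, AND mask (27/49) → |grid| = 54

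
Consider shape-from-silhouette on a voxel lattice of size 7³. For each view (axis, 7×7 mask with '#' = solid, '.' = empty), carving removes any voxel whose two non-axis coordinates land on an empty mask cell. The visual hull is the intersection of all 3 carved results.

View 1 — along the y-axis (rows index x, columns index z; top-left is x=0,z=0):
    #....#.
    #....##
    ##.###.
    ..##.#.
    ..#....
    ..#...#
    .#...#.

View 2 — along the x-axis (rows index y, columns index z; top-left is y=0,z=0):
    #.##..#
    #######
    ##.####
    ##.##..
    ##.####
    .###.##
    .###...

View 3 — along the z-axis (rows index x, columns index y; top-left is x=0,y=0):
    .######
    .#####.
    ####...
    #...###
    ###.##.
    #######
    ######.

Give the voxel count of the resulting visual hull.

start: 7×7×7 = 343 voxels
step 1: project along y, AND mask (18/49) → |grid| = 126
step 2: project along x, AND mask (35/49) → |grid| = 87
step 3: project along z, AND mask (37/49) → |grid| = 66

|visual hull| = 66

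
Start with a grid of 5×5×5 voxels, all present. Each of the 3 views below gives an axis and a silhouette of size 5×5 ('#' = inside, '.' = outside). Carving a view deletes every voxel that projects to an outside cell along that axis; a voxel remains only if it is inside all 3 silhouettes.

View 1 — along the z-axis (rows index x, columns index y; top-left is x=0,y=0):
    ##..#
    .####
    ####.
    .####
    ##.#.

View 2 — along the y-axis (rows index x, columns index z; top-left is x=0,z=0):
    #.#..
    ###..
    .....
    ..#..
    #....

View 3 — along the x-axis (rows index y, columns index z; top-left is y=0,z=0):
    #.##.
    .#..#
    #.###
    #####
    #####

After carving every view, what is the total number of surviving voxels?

before carving: 125 voxels (5×5×5)
V1 z: intersect with XY mask (18 set) -- 90 left
V2 y: intersect with XZ mask (7 set) -- 25 left
V3 x: intersect with YZ mask (19 set) -- 18 left

18 voxels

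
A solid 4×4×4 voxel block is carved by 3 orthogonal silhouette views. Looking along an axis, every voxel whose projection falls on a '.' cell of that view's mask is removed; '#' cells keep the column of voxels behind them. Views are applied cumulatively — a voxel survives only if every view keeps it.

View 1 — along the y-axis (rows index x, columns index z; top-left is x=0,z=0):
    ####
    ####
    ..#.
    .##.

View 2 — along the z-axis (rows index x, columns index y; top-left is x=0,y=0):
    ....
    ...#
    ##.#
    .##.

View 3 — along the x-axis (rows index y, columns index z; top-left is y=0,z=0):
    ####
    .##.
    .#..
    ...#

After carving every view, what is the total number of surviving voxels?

remaining voxels: 6

start: 4×4×4 = 64 voxels
  1. axis=1 (XZ plane), |mask|=11  ⇒  voxels=44
  2. axis=2 (XY plane), |mask|=6  ⇒  voxels=11
  3. axis=0 (YZ plane), |mask|=8  ⇒  voxels=6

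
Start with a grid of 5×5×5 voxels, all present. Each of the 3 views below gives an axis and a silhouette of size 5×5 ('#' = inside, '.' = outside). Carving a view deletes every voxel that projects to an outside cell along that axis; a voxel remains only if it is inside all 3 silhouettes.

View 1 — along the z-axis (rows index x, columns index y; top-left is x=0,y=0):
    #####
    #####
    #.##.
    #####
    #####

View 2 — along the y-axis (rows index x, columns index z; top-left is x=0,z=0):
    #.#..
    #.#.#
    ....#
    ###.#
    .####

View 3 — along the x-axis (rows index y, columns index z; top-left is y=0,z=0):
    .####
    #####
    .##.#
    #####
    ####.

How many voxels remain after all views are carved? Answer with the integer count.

|visual hull| = 58

full grid |V| = 125
after view 1 [z-axis, 23 of 25 cells solid] → remaining = 115
after view 2 [y-axis, 14 of 25 cells solid] → remaining = 68
after view 3 [x-axis, 21 of 25 cells solid] → remaining = 58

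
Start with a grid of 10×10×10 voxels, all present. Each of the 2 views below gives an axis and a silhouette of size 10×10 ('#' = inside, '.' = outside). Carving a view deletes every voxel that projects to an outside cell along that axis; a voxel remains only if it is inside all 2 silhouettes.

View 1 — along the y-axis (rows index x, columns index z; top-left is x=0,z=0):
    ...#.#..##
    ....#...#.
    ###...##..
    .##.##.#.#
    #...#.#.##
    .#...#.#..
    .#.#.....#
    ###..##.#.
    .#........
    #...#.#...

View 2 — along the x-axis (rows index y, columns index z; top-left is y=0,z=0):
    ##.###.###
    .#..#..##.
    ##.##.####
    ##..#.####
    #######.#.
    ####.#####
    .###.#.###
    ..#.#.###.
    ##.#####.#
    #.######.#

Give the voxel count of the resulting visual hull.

full grid |V| = 1000
  1. axis=1 (XZ plane), |mask|=38  ⇒  voxels=380
  2. axis=0 (YZ plane), |mask|=72  ⇒  voxels=276

|visual hull| = 276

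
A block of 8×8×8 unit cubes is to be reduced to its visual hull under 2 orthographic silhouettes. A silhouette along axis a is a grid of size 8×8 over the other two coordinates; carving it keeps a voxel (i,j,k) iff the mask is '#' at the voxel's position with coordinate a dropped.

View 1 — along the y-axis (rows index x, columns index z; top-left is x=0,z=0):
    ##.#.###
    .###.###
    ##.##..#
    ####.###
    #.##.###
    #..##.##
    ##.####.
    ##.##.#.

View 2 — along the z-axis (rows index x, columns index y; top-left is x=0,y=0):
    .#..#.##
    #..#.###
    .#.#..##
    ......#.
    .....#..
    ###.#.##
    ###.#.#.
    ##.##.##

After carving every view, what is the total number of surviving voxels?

start: 8×8×8 = 512 voxels
  1. axis=1 (XZ plane), |mask|=46  ⇒  voxels=368
  2. axis=2 (XY plane), |mask|=32  ⇒  voxels=177

|visual hull| = 177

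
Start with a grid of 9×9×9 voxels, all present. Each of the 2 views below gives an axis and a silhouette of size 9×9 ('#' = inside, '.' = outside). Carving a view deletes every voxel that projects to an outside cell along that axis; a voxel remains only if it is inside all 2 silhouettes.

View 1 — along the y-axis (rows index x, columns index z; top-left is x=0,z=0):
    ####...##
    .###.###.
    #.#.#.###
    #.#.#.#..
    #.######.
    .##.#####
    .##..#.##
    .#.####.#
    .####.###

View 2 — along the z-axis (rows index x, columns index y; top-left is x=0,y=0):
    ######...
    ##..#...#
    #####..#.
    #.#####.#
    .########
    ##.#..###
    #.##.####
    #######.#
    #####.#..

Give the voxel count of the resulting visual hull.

before carving: 729 voxels (9×9×9)
V1 y: intersect with XZ mask (54 set) -- 486 left
V2 z: intersect with XY mask (58 set) -- 347 left

remaining voxels: 347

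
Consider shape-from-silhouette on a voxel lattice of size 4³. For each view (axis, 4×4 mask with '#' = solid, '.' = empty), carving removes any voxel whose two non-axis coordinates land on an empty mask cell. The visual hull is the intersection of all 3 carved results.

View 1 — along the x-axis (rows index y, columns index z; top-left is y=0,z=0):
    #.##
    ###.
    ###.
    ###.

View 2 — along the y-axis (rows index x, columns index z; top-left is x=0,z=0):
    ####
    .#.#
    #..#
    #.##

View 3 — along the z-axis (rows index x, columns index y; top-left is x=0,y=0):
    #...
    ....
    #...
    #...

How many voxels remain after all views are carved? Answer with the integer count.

8 voxels

initial block: 4^3 = 64
[1] x-view keeps 12 columns → grid now 48
[2] y-view keeps 11 columns → grid now 30
[3] z-view keeps 3 columns → grid now 8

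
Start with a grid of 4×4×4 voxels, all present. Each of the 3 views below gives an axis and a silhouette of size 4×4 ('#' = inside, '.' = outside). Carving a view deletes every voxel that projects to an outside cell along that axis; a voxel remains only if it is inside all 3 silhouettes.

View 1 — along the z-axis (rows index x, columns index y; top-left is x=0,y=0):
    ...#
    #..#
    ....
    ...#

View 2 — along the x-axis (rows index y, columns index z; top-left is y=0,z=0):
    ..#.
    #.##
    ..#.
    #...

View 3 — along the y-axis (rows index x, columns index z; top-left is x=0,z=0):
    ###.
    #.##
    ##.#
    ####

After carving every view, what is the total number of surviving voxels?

remaining voxels: 4

full grid |V| = 64
[1] z-view keeps 4 columns → grid now 16
[2] x-view keeps 6 columns → grid now 4
[3] y-view keeps 13 columns → grid now 4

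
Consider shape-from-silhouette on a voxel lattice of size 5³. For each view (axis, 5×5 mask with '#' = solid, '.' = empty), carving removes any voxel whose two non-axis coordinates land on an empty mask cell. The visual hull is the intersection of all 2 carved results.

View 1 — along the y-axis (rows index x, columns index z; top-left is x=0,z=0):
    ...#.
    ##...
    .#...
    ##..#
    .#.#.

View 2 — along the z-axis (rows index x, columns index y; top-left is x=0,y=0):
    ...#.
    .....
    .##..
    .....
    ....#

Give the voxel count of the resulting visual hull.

voxel count = 5

start: 5×5×5 = 125 voxels
after view 1 [y-axis, 9 of 25 cells solid] → remaining = 45
after view 2 [z-axis, 4 of 25 cells solid] → remaining = 5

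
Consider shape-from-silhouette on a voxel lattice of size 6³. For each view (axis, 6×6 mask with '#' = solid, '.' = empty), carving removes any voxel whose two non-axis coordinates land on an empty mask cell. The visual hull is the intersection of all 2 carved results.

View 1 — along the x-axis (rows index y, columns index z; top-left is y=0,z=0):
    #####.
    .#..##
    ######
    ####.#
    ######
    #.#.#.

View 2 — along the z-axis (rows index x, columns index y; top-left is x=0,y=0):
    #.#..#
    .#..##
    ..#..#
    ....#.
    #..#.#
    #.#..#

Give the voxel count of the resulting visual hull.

initial block: 6^3 = 216
[1] x-view keeps 28 columns → grid now 168
[2] z-view keeps 15 columns → grid now 68

|visual hull| = 68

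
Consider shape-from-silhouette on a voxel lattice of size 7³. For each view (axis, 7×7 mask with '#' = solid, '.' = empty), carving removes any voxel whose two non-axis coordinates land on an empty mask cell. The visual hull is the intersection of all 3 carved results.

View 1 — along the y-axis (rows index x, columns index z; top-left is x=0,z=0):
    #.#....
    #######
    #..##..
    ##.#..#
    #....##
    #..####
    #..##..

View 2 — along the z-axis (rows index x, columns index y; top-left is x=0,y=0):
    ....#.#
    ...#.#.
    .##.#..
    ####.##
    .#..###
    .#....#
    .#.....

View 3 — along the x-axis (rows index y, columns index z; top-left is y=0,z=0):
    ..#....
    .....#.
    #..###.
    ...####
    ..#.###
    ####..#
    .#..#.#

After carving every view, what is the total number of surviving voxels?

full grid |V| = 343
V1 y: intersect with XZ mask (27 set) -- 189 left
V2 z: intersect with XY mask (20 set) -- 76 left
V3 x: intersect with YZ mask (22 set) -- 33 left

33 voxels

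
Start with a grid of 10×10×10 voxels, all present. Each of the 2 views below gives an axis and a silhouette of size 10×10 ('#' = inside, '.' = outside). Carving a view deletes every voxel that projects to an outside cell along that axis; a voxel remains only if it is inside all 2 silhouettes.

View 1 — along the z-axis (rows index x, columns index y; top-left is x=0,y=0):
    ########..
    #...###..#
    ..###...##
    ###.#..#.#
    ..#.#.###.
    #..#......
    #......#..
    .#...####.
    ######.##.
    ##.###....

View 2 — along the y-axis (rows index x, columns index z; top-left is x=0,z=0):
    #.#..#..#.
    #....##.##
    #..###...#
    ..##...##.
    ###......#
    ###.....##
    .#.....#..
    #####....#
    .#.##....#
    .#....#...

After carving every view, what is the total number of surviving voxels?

before carving: 1000 voxels (10×10×10)
[1] z-view keeps 51 columns → grid now 510
[2] y-view keeps 41 columns → grid now 212

voxel count = 212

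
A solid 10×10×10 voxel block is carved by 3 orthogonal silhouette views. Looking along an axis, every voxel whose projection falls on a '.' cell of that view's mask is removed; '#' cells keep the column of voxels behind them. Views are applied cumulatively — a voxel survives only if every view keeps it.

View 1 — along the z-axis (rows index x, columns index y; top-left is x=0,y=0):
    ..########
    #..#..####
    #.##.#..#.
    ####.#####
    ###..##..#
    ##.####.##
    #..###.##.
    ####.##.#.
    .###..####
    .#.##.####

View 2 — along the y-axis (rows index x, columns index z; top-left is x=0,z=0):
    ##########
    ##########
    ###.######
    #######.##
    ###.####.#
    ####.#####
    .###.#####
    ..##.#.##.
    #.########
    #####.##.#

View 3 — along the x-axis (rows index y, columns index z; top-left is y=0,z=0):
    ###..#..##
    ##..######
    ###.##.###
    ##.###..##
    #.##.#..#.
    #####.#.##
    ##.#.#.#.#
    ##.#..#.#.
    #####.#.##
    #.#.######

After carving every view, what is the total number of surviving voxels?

remaining voxels: 409

start: 10×10×10 = 1000 voxels
step 1: project along z, AND mask (69/100) → |grid| = 690
step 2: project along y, AND mask (85/100) → |grid| = 588
step 3: project along x, AND mask (69/100) → |grid| = 409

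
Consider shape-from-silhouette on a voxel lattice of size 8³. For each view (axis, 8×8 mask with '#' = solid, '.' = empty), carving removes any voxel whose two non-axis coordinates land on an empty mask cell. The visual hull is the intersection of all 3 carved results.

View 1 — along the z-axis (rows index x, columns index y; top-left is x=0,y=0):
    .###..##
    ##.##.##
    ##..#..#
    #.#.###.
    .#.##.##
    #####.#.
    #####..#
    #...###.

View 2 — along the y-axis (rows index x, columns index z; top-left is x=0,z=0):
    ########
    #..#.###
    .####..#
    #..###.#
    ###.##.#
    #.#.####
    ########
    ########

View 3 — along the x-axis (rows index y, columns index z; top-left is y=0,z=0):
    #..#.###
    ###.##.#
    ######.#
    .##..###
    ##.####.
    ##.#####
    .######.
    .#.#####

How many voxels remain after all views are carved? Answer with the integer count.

start: 8×8×8 = 512 voxels
step 1: project along z, AND mask (41/64) → |grid| = 328
step 2: project along y, AND mask (51/64) → |grid| = 261
step 3: project along x, AND mask (48/64) → |grid| = 193

|visual hull| = 193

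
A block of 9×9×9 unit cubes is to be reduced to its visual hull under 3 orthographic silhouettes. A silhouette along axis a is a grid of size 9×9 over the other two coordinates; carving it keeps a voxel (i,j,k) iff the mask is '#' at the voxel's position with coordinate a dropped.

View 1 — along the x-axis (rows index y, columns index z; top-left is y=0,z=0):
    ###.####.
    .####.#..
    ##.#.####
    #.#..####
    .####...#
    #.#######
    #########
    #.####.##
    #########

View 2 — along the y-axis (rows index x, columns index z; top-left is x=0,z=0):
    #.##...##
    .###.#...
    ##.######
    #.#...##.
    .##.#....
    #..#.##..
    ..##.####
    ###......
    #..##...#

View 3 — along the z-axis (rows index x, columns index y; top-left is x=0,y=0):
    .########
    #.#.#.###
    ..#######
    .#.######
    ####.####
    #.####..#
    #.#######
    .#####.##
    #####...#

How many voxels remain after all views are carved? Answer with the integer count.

voxel count = 228

before carving: 729 voxels (9×9×9)
carve view 1 (along x, YZ-mask fill 63/81): 567 voxels remain
carve view 2 (along y, XZ-mask fill 41/81): 289 voxels remain
carve view 3 (along z, XY-mask fill 63/81): 228 voxels remain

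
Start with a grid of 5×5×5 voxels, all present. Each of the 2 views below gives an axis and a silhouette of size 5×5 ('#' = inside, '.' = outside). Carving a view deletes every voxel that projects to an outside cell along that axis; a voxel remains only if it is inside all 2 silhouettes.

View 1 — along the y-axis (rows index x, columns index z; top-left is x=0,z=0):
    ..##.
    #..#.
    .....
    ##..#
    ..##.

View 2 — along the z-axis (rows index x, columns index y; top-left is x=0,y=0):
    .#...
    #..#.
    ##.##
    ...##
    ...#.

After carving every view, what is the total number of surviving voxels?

14 voxels

initial block: 5^3 = 125
carve view 1 (along y, XZ-mask fill 9/25): 45 voxels remain
carve view 2 (along z, XY-mask fill 10/25): 14 voxels remain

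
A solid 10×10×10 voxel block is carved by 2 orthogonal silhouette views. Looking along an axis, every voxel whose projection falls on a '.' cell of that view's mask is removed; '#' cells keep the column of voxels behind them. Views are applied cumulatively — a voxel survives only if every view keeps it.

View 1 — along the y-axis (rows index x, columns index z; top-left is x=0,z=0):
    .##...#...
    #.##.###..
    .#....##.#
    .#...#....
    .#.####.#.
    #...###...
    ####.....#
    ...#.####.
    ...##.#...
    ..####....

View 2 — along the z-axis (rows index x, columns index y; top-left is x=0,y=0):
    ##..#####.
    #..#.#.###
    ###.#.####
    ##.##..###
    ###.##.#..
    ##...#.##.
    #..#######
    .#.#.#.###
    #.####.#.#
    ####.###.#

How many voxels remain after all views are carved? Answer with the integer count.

282 voxels

start: 10×10×10 = 1000 voxels
carve view 1 (along y, XZ-mask fill 42/100): 420 voxels remain
carve view 2 (along z, XY-mask fill 68/100): 282 voxels remain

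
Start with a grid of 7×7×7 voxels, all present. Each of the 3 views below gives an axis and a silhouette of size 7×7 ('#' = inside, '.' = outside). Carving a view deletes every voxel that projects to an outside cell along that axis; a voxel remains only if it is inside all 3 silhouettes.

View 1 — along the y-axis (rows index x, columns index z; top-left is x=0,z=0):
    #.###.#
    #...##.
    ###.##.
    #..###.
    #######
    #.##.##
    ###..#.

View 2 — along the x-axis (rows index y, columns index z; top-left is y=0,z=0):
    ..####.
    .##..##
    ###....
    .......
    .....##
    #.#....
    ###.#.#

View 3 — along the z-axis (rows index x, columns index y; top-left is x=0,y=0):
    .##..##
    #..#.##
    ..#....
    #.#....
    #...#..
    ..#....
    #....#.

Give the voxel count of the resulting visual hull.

voxel count = 34

initial block: 7^3 = 343
after view 1 [y-axis, 33 of 49 cells solid] → remaining = 231
after view 2 [x-axis, 20 of 49 cells solid] → remaining = 96
after view 3 [z-axis, 16 of 49 cells solid] → remaining = 34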